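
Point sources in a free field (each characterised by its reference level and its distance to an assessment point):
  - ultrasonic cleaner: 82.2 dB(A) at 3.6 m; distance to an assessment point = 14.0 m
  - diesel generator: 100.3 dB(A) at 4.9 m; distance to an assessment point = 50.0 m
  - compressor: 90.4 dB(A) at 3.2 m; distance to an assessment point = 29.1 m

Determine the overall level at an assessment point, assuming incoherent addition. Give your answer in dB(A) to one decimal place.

First find each source's level at the receiver (point-source: −20·log₁₀(r/r_ref)), then combine on an intensity basis.
ultrasonic cleaner: 82.2 − 20·log₁₀(14.0/3.6) = 82.2 − 11.80 = 70.40 dB(A).
diesel generator: 100.3 − 20·log₁₀(50.0/4.9) = 100.3 − 20.18 = 80.12 dB(A).
compressor: 90.4 − 20·log₁₀(29.1/3.2) = 90.4 − 19.17 = 71.23 dB(A).
Σ 10^(L/10) = 1.271e+08 → L_total = 10·log₁₀(1.271e+08) = 81.04 dB(A).

81.0 dB(A)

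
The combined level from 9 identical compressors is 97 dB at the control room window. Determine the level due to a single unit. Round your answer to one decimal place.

For N identical incoherent sources L_total = L₁ + 10·log₁₀ N, so L₁ = 97 − 10·log₁₀(9) = 97 − 9.542.

87.5 dB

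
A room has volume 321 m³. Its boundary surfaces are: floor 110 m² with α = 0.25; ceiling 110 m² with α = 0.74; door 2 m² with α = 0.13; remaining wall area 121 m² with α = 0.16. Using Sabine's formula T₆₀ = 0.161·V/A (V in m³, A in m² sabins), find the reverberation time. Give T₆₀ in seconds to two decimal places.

A = Σ Sᵢαᵢ = 110·0.25 + 110·0.74 + 2·0.13 + 121·0.16 = 128.52 m².
T₆₀ = 0.161 × 321 / 128.52 = 0.402 s.

0.40 s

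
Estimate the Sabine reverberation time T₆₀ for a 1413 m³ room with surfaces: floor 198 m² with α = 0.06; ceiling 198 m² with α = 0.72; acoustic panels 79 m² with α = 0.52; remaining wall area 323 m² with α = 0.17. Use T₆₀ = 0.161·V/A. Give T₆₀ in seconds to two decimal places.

A = Σ Sᵢαᵢ = 198·0.06 + 198·0.72 + 79·0.52 + 323·0.17 = 250.43 m².
T₆₀ = 0.161 × 1413 / 250.43 = 0.908 s.

0.91 s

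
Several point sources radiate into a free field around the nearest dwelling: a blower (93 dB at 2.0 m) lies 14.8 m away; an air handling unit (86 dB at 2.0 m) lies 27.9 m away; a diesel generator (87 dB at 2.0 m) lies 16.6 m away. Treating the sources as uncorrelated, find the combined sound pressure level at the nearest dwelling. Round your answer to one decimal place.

Propagate each source to the receiver with L = L_ref − 20·log₁₀(r/r_ref), then add intensities.
blower: 93 − 20·log₁₀(14.8/2.0) = 93 − 17.38 = 75.62 dB.
air handling unit: 86 − 20·log₁₀(27.9/2.0) = 86 − 22.89 = 63.11 dB.
diesel generator: 87 − 20·log₁₀(16.6/2.0) = 87 − 18.38 = 68.62 dB.
Σ 10^(L/10) = 4.576e+07 → L_total = 10·log₁₀(4.576e+07) = 76.60 dB.

76.6 dB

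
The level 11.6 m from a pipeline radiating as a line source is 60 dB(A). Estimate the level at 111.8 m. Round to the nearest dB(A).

50 dB(A)

Cylindrical spreading from a line source gives a 10·log₁₀(r₂/r₁) drop.
L₂ = 60 − 10·log₁₀(111.8/11.6) = 60 − 9.840 = 50.16 dB(A).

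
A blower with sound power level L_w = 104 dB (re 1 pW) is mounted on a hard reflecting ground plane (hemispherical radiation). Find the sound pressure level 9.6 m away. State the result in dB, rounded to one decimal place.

Free-field hemispherical radiation: L_p = L_w − 10·log₁₀(2π·r²), r = 9.6 m.
2π·r² = 579.1 m², 10·log₁₀ of that is 27.627 dB.
L_p = 104 − 27.627 = 76.37 dB.

76.4 dB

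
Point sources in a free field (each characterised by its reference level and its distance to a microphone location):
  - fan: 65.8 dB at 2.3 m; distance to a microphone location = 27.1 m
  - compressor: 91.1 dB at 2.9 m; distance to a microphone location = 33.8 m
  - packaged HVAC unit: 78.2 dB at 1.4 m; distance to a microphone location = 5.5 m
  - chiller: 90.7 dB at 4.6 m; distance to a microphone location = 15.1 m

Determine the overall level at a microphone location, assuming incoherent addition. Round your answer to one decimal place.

Propagate each source to the receiver with L = L_ref − 20·log₁₀(r/r_ref), then add intensities.
fan: 65.8 − 20·log₁₀(27.1/2.3) = 65.8 − 21.42 = 44.38 dB.
compressor: 91.1 − 20·log₁₀(33.8/2.9) = 91.1 − 21.33 = 69.77 dB.
packaged HVAC unit: 78.2 − 20·log₁₀(5.5/1.4) = 78.2 − 11.88 = 66.32 dB.
chiller: 90.7 − 20·log₁₀(15.1/4.6) = 90.7 − 10.32 = 80.38 dB.
Σ 10^(L/10) = 1.228e+08 → L_total = 10·log₁₀(1.228e+08) = 80.89 dB.

80.9 dB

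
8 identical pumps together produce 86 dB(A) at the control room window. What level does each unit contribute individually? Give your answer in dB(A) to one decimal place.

77.0 dB(A)

8 equal contributions raise the level by 10·log₁₀ 8 = 9.031 dB, so each unit alone gives 86 − 9.031.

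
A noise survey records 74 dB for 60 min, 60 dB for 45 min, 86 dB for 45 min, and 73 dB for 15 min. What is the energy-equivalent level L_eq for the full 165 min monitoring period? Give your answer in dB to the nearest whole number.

L_eq = 10·log₁₀[(1/T)·Σ tᵢ·10^(Lᵢ/10)] with T = 165 min.
Σ tᵢ·10^(Lᵢ/10) = 60·10^(74/10) + 45·10^(60/10) + 45·10^(86/10) + 15·10^(73/10) = 1.977e+10.
L_eq = 10·log₁₀(1.977e+10/165) = 80.78 dB.

81 dB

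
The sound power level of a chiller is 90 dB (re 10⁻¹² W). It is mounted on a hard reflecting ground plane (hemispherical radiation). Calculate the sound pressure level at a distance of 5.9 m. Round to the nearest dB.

67 dB

L_p = L_w − 10·log₁₀(2π·r²) with r = 5.9 m.
2π·r² = 218.7 m², 10·log₁₀ of that is 23.399 dB.
L_p = 90 − 23.399 = 66.60 dB.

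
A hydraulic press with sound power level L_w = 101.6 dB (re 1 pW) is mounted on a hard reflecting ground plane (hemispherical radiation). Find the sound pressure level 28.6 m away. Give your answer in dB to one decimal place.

Free-field hemispherical radiation: L_p = L_w − 10·log₁₀(2π·r²), r = 28.6 m.
2π·r² = 5139 m², 10·log₁₀ of that is 37.109 dB.
L_p = 101.6 − 37.109 = 64.49 dB.

64.5 dB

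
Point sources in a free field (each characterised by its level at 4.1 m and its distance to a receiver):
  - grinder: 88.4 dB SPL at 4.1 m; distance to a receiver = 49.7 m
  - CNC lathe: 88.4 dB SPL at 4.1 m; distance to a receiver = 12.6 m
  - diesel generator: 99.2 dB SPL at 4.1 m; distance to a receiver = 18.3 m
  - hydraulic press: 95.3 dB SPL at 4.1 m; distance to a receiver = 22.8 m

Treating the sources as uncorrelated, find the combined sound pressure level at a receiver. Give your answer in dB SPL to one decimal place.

87.8 dB SPL

Apply inverse-square spreading to bring every level to the receiver, then sum 10^(L/10).
grinder: 88.4 − 20·log₁₀(49.7/4.1) = 88.4 − 21.67 = 66.73 dB SPL.
CNC lathe: 88.4 − 20·log₁₀(12.6/4.1) = 88.4 − 9.75 = 78.65 dB SPL.
diesel generator: 99.2 − 20·log₁₀(18.3/4.1) = 99.2 − 12.99 = 86.21 dB SPL.
hydraulic press: 95.3 − 20·log₁₀(22.8/4.1) = 95.3 − 14.90 = 80.40 dB SPL.
Σ 10^(L/10) = 6.050e+08 → L_total = 10·log₁₀(6.050e+08) = 87.82 dB SPL.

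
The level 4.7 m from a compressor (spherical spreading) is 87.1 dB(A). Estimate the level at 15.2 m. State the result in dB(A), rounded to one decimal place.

76.9 dB(A)

Spherical spreading from a point source gives a 20·log₁₀(r₂/r₁) drop.
L₂ = 87.1 − 20·log₁₀(15.2/4.7) = 87.1 − 10.195 = 76.91 dB(A).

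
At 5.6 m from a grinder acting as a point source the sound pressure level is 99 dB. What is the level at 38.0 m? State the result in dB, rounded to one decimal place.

For a point source, L₂ = L₁ − 20·log₁₀(r₂/r₁).
L₂ = 99 − 20·log₁₀(38.0/5.6) = 99 − 16.632 = 82.37 dB.

82.4 dB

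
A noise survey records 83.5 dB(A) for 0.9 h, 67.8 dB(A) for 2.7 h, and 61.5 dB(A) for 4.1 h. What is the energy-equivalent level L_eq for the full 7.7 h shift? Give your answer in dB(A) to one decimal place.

Weight each interval's intensity by its duration and average over T = 7.7 h:
Σ tᵢ·10^(Lᵢ/10) = 0.9·10^(83.5/10) + 2.7·10^(67.8/10) + 4.1·10^(61.5/10) = 2.235e+08.
L_eq = 10·log₁₀(2.235e+08/7.7) = 74.63 dB(A).

74.6 dB(A)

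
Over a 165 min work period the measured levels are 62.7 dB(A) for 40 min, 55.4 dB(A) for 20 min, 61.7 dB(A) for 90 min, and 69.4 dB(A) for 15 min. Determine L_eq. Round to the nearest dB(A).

L_eq = 10·log₁₀[(1/T)·Σ tᵢ·10^(Lᵢ/10)] with T = 165 min.
Σ tᵢ·10^(Lᵢ/10) = 40·10^(62.7/10) + 20·10^(55.4/10) + 90·10^(61.7/10) + 15·10^(69.4/10) = 3.452e+08.
L_eq = 10·log₁₀(3.452e+08/165) = 63.21 dB(A).

63 dB(A)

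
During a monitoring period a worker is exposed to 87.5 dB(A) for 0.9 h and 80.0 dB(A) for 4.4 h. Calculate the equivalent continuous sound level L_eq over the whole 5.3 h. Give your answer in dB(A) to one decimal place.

L_eq = 10·log₁₀[(1/T)·Σ tᵢ·10^(Lᵢ/10)] with T = 5.3 h.
Σ tᵢ·10^(Lᵢ/10) = 0.9·10^(87.5/10) + 4.4·10^(80.0/10) = 9.461e+08.
L_eq = 10·log₁₀(9.461e+08/5.3) = 82.52 dB(A).

82.5 dB(A)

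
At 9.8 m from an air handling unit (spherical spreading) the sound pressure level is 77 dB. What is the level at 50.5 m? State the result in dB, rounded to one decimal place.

62.8 dB

Point-source attenuation: ΔL = 20·log₁₀(r₂/r₁) = 20·log₁₀(50.5/9.8) = 14.241 dB.
L₂ = 77 − 20·log₁₀(50.5/9.8) = 77 − 14.241 = 62.76 dB.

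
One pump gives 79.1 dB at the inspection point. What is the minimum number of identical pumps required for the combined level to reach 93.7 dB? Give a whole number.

N identical sources give L₁ + 10·log₁₀ N, so require 10·log₁₀ N ≥ 93.7 − 79.1 = 14.6 dB.
N ≥ 10^(14.6/10) = 28.840, so N = 29.

29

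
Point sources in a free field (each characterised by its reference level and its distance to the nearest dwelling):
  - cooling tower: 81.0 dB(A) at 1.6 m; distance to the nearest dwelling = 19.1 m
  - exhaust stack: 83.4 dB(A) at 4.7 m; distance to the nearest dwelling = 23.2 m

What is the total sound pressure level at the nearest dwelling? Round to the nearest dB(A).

First find each source's level at the receiver (point-source: −20·log₁₀(r/r_ref)), then combine on an intensity basis.
cooling tower: 81.0 − 20·log₁₀(19.1/1.6) = 81.0 − 21.54 = 59.46 dB(A).
exhaust stack: 83.4 − 20·log₁₀(23.2/4.7) = 83.4 − 13.87 = 69.53 dB(A).
Σ 10^(L/10) = 9.862e+06 → L_total = 10·log₁₀(9.862e+06) = 69.94 dB(A).

70 dB(A)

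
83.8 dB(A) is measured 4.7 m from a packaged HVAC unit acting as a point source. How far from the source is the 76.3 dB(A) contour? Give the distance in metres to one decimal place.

The 7.5 dB drop corresponds to a distance ratio of 10^(7.5/20) for a point source.
r₂ = 4.7·10^((83.8−76.3)/20) = 4.7·10^(7.5/20) = 11.15 m.

11.1 m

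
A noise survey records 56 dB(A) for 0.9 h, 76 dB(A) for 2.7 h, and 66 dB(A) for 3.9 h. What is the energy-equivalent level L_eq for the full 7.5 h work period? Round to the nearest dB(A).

The energy average is taken in the linear domain: L_eq = 10·log₁₀[(Σ tᵢ·10^(Lᵢ/10))/T], T = 7.5 h.
Σ tᵢ·10^(Lᵢ/10) = 0.9·10^(56/10) + 2.7·10^(76/10) + 3.9·10^(66/10) = 1.234e+08.
L_eq = 10·log₁₀(1.234e+08/7.5) = 72.16 dB(A).

72 dB(A)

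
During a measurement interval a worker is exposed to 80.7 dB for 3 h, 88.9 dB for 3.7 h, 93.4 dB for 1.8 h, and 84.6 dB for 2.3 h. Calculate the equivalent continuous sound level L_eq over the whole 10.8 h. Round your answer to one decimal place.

Weight each interval's intensity by its duration and average over T = 10.8 h:
Σ tᵢ·10^(Lᵢ/10) = 3·10^(80.7/10) + 3.7·10^(88.9/10) + 1.8·10^(93.4/10) + 2.3·10^(84.6/10) = 7.826e+09.
L_eq = 10·log₁₀(7.826e+09/10.8) = 88.60 dB.

88.6 dB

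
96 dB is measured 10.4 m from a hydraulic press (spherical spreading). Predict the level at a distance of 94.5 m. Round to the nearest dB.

77 dB

Point-source attenuation: ΔL = 20·log₁₀(r₂/r₁) = 20·log₁₀(94.5/10.4) = 19.168 dB.
L₂ = 96 − 20·log₁₀(94.5/10.4) = 96 − 19.168 = 76.83 dB.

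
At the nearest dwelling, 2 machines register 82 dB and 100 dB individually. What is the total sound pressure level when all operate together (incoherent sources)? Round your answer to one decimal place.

100.1 dB

For uncorrelated sources the intensities add, so convert each level to linear form, sum, and take 10·log₁₀ of the total.
Σ 10^(L/10) = 10^(82/10) + 10^(100/10) = 1.016e+10.
L_total = 10·log₁₀(1.016e+10) = 100.07 dB.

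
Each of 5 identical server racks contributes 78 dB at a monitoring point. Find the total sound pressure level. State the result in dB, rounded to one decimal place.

85.0 dB

With 5 equal, uncorrelated contributions the intensity is 5× that of one unit, giving a rise of 10·log₁₀ 5.
L_total = 78 + 10·log₁₀(5) = 78 + 6.990 = 84.99 dB.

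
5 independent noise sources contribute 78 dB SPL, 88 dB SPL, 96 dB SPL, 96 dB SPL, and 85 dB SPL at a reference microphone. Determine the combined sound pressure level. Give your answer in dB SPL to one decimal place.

99.5 dB SPL

For uncorrelated sources the intensities add, so convert each level to linear form, sum, and take 10·log₁₀ of the total.
Σ 10^(L/10) = 10^(78/10) + 10^(88/10) + 10^(96/10) + 10^(96/10) + 10^(85/10) = 8.972e+09.
L_total = 10·log₁₀(8.972e+09) = 99.53 dB SPL.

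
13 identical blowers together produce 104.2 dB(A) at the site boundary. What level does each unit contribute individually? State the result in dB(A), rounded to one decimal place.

93.1 dB(A)

13 equal contributions raise the level by 10·log₁₀ 13 = 11.139 dB, so each unit alone gives 104.2 − 11.139.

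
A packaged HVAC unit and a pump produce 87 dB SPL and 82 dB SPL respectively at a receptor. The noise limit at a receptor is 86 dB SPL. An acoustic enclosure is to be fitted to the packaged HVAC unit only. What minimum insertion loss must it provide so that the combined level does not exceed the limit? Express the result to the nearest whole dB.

Everything except the packaged HVAC unit sums to 10^(82/10) = 1.585e+08 in linear terms, 82.00 dB SPL.
The limit corresponds to 10^(86/10) = 3.981e+08; subtracting the fixed part leaves 2.396e+08 for the packaged HVAC unit, i.e. 83.80 dB SPL.
Required insertion loss = 87 − 83.80 = 3.20 dB.

3 dB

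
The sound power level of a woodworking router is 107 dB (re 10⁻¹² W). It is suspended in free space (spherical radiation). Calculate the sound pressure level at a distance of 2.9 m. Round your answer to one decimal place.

86.8 dB

The power spreads over a sphere of area 4π·r², so L_p = L_w − 10·log₁₀(4π·r²).
4π·r² = 105.7 m², 10·log₁₀ of that is 20.240 dB.
L_p = 107 − 20.240 = 86.76 dB.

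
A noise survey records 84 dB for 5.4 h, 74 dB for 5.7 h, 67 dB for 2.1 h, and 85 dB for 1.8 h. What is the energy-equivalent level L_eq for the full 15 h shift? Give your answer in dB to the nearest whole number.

81 dB

Weight each interval's intensity by its duration and average over T = 15 h:
Σ tᵢ·10^(Lᵢ/10) = 5.4·10^(84/10) + 5.7·10^(74/10) + 2.1·10^(67/10) + 1.8·10^(85/10) = 2.079e+09.
L_eq = 10·log₁₀(2.079e+09/15) = 81.42 dB.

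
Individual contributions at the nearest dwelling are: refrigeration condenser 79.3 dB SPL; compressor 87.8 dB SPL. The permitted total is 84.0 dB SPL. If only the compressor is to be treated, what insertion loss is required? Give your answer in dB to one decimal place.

5.6 dB

The untreated sources together contribute 10^(79.3/10) = 8.511e+07, i.e. 79.30 dB SPL.
The limit corresponds to 10^(84.0/10) = 2.512e+08; subtracting the fixed part leaves 1.661e+08 for the compressor, i.e. 82.20 dB SPL.
So the compressor must be reduced from 87.8 to 82.20 dB SPL: IL = 5.60 dB.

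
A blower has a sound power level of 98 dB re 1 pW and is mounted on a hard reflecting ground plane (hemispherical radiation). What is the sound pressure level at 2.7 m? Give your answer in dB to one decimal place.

81.4 dB

The power spreads over a hemisphere of area 2π·r², so L_p = L_w − 10·log₁₀(2π·r²).
2π·r² = 45.8 m², 10·log₁₀ of that is 16.609 dB.
L_p = 98 − 16.609 = 81.39 dB.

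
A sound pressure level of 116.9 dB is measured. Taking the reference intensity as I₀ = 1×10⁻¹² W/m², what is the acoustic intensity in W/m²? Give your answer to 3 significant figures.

I = I₀·10^(L/10) = 10⁻¹² × 10^(116.9/10) = 10^(-0.310).

0.490 W/m²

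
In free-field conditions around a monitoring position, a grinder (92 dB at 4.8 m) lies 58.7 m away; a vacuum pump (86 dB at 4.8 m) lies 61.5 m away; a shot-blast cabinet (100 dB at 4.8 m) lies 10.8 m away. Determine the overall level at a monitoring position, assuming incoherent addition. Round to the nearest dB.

93 dB

Apply inverse-square spreading to bring every level to the receiver, then sum 10^(L/10).
grinder: 92 − 20·log₁₀(58.7/4.8) = 92 − 21.75 = 70.25 dB.
vacuum pump: 86 − 20·log₁₀(61.5/4.8) = 86 − 22.15 = 63.85 dB.
shot-blast cabinet: 100 − 20·log₁₀(10.8/4.8) = 100 − 7.04 = 92.96 dB.
Σ 10^(L/10) = 1.988e+09 → L_total = 10·log₁₀(1.988e+09) = 92.98 dB.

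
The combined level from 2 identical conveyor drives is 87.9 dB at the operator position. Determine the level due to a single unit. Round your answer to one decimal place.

Dividing the total intensity by 2 lowers the level by 10·log₁₀ 2 = 3.010 dB: L₁ = 87.9 − 3.010.

84.9 dB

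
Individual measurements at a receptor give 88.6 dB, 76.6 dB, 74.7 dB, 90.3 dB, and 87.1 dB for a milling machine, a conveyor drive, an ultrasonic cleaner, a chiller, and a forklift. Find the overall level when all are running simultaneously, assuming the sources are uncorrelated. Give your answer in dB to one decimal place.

93.8 dB

For uncorrelated sources the intensities add, so convert each level to linear form, sum, and take 10·log₁₀ of the total.
Σ 10^(L/10) = 10^(88.6/10) + 10^(76.6/10) + 10^(74.7/10) + 10^(90.3/10) + 10^(87.1/10) = 2.384e+09.
L_total = 10·log₁₀(2.384e+09) = 93.77 dB.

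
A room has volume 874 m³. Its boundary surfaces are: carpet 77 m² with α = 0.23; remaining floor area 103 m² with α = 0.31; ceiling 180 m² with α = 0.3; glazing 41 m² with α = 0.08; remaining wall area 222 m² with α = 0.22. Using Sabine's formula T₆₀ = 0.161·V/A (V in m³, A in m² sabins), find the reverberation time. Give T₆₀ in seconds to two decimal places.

0.90 s

Total absorption A = 77·0.23 + 103·0.31 + 180·0.3 + 41·0.08 + 222·0.22 = 155.76 m² sabins.
T₆₀ = 0.161·V/A = 0.161·874/155.76 = 0.903 s.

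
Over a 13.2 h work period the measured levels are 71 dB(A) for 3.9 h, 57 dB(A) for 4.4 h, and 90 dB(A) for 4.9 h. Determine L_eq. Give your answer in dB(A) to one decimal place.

The energy average is taken in the linear domain: L_eq = 10·log₁₀[(Σ tᵢ·10^(Lᵢ/10))/T], T = 13.2 h.
Σ tᵢ·10^(Lᵢ/10) = 3.9·10^(71/10) + 4.4·10^(57/10) + 4.9·10^(90/10) = 4.951e+09.
L_eq = 10·log₁₀(4.951e+09/13.2) = 85.74 dB(A).

85.7 dB(A)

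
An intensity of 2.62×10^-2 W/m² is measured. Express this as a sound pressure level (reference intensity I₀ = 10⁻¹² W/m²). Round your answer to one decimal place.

104.2 dB

Dividing by I₀ shifts the exponent by 12: I/I₀ = 2.62×10^10.
L = 10·(0.4183 + 10) = 104.18 dB.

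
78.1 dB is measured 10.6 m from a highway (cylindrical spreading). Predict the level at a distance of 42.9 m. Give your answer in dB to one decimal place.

For a line source, L₂ = L₁ − 10·log₁₀(r₂/r₁).
L₂ = 78.1 − 10·log₁₀(42.9/10.6) = 78.1 − 6.072 = 72.03 dB.

72.0 dB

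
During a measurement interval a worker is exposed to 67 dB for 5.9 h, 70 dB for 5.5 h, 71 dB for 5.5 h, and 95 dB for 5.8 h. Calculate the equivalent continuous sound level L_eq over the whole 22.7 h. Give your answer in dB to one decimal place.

L_eq = 10·log₁₀[(1/T)·Σ tᵢ·10^(Lᵢ/10)] with T = 22.7 h.
Σ tᵢ·10^(Lᵢ/10) = 5.9·10^(67/10) + 5.5·10^(70/10) + 5.5·10^(71/10) + 5.8·10^(95/10) = 1.850e+10.
L_eq = 10·log₁₀(1.850e+10/22.7) = 89.11 dB.

89.1 dB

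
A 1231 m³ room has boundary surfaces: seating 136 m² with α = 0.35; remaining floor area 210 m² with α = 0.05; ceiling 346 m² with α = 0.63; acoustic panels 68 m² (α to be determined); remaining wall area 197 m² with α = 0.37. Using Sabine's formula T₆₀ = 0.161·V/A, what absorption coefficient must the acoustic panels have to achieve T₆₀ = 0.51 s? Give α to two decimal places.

A = 0.161·V/T₆₀ = 0.161·1231/0.51 = 388.61 m² sabins.
Absorption from the other surfaces = 136·0.35 + 210·0.05 + 346·0.63 + 197·0.37 = 348.97 m², so the acoustic panels must supply 39.64 m² over 68 m².
α = 39.64/68 = 0.583.

0.58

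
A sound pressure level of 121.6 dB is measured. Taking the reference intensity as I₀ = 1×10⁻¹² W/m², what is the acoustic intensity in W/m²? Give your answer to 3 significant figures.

L = 10·log₁₀(I/I₀) ⇒ I = I₀·10^(L/10) = 10⁻¹² × 10^12.16.

1.45 W/m²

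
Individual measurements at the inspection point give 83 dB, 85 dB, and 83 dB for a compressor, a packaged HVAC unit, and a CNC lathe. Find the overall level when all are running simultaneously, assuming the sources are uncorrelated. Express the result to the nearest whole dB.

89 dB

Incoherent sources combine by intensity addition: L_total = 10·log₁₀(Σ 10^(L_i/10)).
Σ 10^(L/10) = 10^(83/10) + 10^(85/10) + 10^(83/10) = 7.153e+08.
L_total = 10·log₁₀(7.153e+08) = 88.54 dB.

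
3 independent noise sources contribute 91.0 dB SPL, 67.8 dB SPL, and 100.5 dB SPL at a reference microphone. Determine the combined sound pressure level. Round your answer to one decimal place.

For uncorrelated sources the intensities add, so convert each level to linear form, sum, and take 10·log₁₀ of the total.
Σ 10^(L/10) = 10^(91.0/10) + 10^(67.8/10) + 10^(100.5/10) = 1.249e+10.
L_total = 10·log₁₀(1.249e+10) = 100.96 dB SPL.

101.0 dB SPL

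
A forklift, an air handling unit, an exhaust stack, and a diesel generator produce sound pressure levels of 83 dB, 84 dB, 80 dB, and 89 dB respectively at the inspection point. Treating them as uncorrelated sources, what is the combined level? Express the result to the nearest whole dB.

91 dB

For uncorrelated sources the intensities add, so convert each level to linear form, sum, and take 10·log₁₀ of the total.
Σ 10^(L/10) = 10^(83/10) + 10^(84/10) + 10^(80/10) + 10^(89/10) = 1.345e+09.
L_total = 10·log₁₀(1.345e+09) = 91.29 dB.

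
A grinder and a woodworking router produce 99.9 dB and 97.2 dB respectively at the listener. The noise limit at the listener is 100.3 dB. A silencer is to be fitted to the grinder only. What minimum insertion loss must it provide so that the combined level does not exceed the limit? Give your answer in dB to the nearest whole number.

3 dB

The untreated sources together contribute 10^(97.2/10) = 5.248e+09, i.e. 97.20 dB.
To meet 100.3 dB overall, the treated grinder may contribute at most 10^(100.3/10) − 5.248e+09 = 5.467e+09, i.e. 97.38 dB.
Required insertion loss = 99.9 − 97.38 = 2.52 dB.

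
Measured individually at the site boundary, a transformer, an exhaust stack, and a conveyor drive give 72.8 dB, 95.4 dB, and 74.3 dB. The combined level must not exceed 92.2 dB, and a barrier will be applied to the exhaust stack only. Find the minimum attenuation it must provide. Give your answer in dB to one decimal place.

The untreated sources together contribute 10^(72.8/10) + 10^(74.3/10) = 4.597e+07, i.e. 76.62 dB.
To meet 92.2 dB overall, the treated exhaust stack may contribute at most 10^(92.2/10) − 4.597e+07 = 1.614e+09, i.e. 92.08 dB.
So the exhaust stack must be reduced from 95.4 to 92.08 dB: IL = 3.32 dB.

3.3 dB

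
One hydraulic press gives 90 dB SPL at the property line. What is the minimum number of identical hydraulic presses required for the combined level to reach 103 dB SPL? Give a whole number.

20

The shortfall is 103 − 90 = 13.0 dB, and N units add 10·log₁₀ N, so need 10·log₁₀ N ≥ 13.0.
N ≥ 10^(13.0/10) = 19.953, so N = 20.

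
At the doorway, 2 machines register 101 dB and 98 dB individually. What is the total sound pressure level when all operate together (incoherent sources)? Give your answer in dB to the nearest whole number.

For uncorrelated sources the intensities add, so convert each level to linear form, sum, and take 10·log₁₀ of the total.
Σ 10^(L/10) = 10^(101/10) + 10^(98/10) = 1.890e+10.
L_total = 10·log₁₀(1.890e+10) = 102.76 dB.

103 dB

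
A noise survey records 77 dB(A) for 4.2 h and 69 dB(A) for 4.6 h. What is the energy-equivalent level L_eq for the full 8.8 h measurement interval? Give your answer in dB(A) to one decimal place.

74.5 dB(A)

The energy average is taken in the linear domain: L_eq = 10·log₁₀[(Σ tᵢ·10^(Lᵢ/10))/T], T = 8.8 h.
Σ tᵢ·10^(Lᵢ/10) = 4.2·10^(77/10) + 4.6·10^(69/10) = 2.470e+08.
L_eq = 10·log₁₀(2.470e+08/8.8) = 74.48 dB(A).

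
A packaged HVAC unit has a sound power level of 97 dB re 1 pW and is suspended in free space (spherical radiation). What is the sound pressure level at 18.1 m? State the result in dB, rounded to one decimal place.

L_p = L_w − 10·log₁₀(4π·r²) with r = 18.1 m.
4π·r² = 4117 m², 10·log₁₀ of that is 36.146 dB.
L_p = 97 − 36.146 = 60.85 dB.

60.9 dB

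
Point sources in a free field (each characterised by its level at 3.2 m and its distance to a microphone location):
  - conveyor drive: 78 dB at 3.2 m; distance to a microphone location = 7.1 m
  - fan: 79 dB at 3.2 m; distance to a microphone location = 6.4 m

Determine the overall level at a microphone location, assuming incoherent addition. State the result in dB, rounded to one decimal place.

75.1 dB

Apply inverse-square spreading to bring every level to the receiver, then sum 10^(L/10).
conveyor drive: 78 − 20·log₁₀(7.1/3.2) = 78 − 6.92 = 71.08 dB.
fan: 79 − 20·log₁₀(6.4/3.2) = 79 − 6.02 = 72.98 dB.
Σ 10^(L/10) = 3.268e+07 → L_total = 10·log₁₀(3.268e+07) = 75.14 dB.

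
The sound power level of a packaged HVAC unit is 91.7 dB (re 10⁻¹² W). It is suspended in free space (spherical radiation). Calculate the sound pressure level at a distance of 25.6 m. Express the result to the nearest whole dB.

53 dB

L_p = L_w − 10·log₁₀(4π·r²) with r = 25.6 m.
4π·r² = 8235 m², 10·log₁₀ of that is 39.157 dB.
L_p = 91.7 − 39.157 = 52.54 dB.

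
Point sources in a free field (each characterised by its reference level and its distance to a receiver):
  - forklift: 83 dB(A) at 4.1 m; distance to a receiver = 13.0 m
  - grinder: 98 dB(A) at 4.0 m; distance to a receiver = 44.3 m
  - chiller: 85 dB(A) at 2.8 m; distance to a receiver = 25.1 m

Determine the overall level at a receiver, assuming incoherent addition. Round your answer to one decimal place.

Apply inverse-square spreading to bring every level to the receiver, then sum 10^(L/10).
forklift: 83 − 20·log₁₀(13.0/4.1) = 83 − 10.02 = 72.98 dB(A).
grinder: 98 − 20·log₁₀(44.3/4.0) = 98 − 20.89 = 77.11 dB(A).
chiller: 85 − 20·log₁₀(25.1/2.8) = 85 − 19.05 = 65.95 dB(A).
Σ 10^(L/10) = 7.522e+07 → L_total = 10·log₁₀(7.522e+07) = 78.76 dB(A).

78.8 dB(A)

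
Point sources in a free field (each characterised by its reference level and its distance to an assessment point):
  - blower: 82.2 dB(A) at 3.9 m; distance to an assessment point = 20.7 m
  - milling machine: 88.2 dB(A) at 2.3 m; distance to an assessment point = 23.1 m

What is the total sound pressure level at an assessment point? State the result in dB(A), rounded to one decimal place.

Propagate each source to the receiver with L = L_ref − 20·log₁₀(r/r_ref), then add intensities.
blower: 82.2 − 20·log₁₀(20.7/3.9) = 82.2 − 14.50 = 67.70 dB(A).
milling machine: 88.2 − 20·log₁₀(23.1/2.3) = 88.2 − 20.04 = 68.16 dB(A).
Σ 10^(L/10) = 1.244e+07 → L_total = 10·log₁₀(1.244e+07) = 70.95 dB(A).

70.9 dB(A)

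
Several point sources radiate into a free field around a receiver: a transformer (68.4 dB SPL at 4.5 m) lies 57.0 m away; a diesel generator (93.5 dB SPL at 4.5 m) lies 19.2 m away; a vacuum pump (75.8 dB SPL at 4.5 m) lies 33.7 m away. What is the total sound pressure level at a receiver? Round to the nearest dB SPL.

81 dB SPL

Propagate each source to the receiver with L = L_ref − 20·log₁₀(r/r_ref), then add intensities.
transformer: 68.4 − 20·log₁₀(57.0/4.5) = 68.4 − 22.05 = 46.35 dB SPL.
diesel generator: 93.5 − 20·log₁₀(19.2/4.5) = 93.5 − 12.60 = 80.90 dB SPL.
vacuum pump: 75.8 − 20·log₁₀(33.7/4.5) = 75.8 − 17.49 = 58.31 dB SPL.
Σ 10^(L/10) = 1.237e+08 → L_total = 10·log₁₀(1.237e+08) = 80.92 dB SPL.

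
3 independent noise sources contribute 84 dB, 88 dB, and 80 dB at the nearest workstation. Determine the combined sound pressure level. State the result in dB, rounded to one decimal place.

89.9 dB

For uncorrelated sources the intensities add, so convert each level to linear form, sum, and take 10·log₁₀ of the total.
Σ 10^(L/10) = 10^(84/10) + 10^(88/10) + 10^(80/10) = 9.821e+08.
L_total = 10·log₁₀(9.821e+08) = 89.92 dB.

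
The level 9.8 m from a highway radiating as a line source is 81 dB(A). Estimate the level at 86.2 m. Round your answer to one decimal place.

Line-source attenuation: ΔL = 10·log₁₀(r₂/r₁) = 10·log₁₀(86.2/9.8) = 9.443 dB.
L₂ = 81 − 10·log₁₀(86.2/9.8) = 81 − 9.443 = 71.56 dB(A).

71.6 dB(A)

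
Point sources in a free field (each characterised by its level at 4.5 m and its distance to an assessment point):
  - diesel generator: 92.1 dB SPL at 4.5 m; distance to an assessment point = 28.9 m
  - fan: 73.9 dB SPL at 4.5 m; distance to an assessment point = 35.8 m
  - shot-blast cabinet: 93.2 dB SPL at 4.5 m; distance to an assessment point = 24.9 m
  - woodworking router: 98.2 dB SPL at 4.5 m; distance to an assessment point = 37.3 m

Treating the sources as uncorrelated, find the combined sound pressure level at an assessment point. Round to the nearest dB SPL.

83 dB SPL

Propagate each source to the receiver with L = L_ref − 20·log₁₀(r/r_ref), then add intensities.
diesel generator: 92.1 − 20·log₁₀(28.9/4.5) = 92.1 − 16.15 = 75.95 dB SPL.
fan: 73.9 − 20·log₁₀(35.8/4.5) = 73.9 − 18.01 = 55.89 dB SPL.
shot-blast cabinet: 93.2 − 20·log₁₀(24.9/4.5) = 93.2 − 14.86 = 78.34 dB SPL.
woodworking router: 98.2 − 20·log₁₀(37.3/4.5) = 98.2 − 18.37 = 79.83 dB SPL.
Σ 10^(L/10) = 2.041e+08 → L_total = 10·log₁₀(2.041e+08) = 83.10 dB SPL.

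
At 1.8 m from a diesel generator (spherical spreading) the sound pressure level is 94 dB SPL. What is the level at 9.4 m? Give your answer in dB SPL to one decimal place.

79.6 dB SPL

For a point source, L₂ = L₁ − 20·log₁₀(r₂/r₁).
L₂ = 94 − 20·log₁₀(9.4/1.8) = 94 − 14.357 = 79.64 dB SPL.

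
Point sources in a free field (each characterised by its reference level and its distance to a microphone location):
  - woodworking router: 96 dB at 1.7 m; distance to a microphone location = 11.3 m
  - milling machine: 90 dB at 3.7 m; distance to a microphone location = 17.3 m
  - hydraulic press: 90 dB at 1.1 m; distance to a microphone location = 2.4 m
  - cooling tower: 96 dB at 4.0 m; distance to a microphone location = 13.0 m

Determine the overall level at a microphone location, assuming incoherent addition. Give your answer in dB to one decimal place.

88.6 dB

First find each source's level at the receiver (point-source: −20·log₁₀(r/r_ref)), then combine on an intensity basis.
woodworking router: 96 − 20·log₁₀(11.3/1.7) = 96 − 16.45 = 79.55 dB.
milling machine: 90 − 20·log₁₀(17.3/3.7) = 90 − 13.40 = 76.60 dB.
hydraulic press: 90 − 20·log₁₀(2.4/1.1) = 90 − 6.78 = 83.22 dB.
cooling tower: 96 − 20·log₁₀(13.0/4.0) = 96 − 10.24 = 85.76 dB.
Σ 10^(L/10) = 7.228e+08 → L_total = 10·log₁₀(7.228e+08) = 88.59 dB.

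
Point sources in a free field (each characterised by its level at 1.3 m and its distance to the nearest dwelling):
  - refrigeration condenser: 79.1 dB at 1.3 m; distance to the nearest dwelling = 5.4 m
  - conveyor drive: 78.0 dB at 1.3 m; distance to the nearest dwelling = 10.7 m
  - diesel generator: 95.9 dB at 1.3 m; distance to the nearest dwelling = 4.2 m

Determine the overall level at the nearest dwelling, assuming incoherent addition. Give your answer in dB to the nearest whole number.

First find each source's level at the receiver (point-source: −20·log₁₀(r/r_ref)), then combine on an intensity basis.
refrigeration condenser: 79.1 − 20·log₁₀(5.4/1.3) = 79.1 − 12.37 = 66.73 dB.
conveyor drive: 78.0 − 20·log₁₀(10.7/1.3) = 78.0 − 18.31 = 59.69 dB.
diesel generator: 95.9 − 20·log₁₀(4.2/1.3) = 95.9 − 10.19 = 85.71 dB.
Σ 10^(L/10) = 3.784e+08 → L_total = 10·log₁₀(3.784e+08) = 85.78 dB.

86 dB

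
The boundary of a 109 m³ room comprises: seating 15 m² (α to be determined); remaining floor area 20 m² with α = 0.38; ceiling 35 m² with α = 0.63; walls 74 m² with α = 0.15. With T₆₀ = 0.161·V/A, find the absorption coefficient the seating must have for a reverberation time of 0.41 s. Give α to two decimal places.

0.14

A = 0.161·V/T₆₀ = 0.161·109/0.41 = 42.80 m² sabins.
Absorption from the other surfaces = 20·0.38 + 35·0.63 + 74·0.15 = 40.75 m², so the seating must supply 2.05 m² over 15 m².
α = 2.05/15 = 0.137.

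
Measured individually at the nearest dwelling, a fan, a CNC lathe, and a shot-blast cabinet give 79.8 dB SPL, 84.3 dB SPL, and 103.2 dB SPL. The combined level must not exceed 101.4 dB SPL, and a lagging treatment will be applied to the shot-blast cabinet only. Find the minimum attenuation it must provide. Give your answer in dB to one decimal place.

1.9 dB

Fixed contribution from the other sources: Σ 10^(L/10) = 10^(79.8/10) + 10^(84.3/10) = 3.647e+08 (85.62 dB SPL).
The limit corresponds to 10^(101.4/10) = 1.380e+10; subtracting the fixed part leaves 1.344e+10 for the shot-blast cabinet, i.e. 101.28 dB SPL.
Required insertion loss = 103.2 − 101.28 = 1.92 dB.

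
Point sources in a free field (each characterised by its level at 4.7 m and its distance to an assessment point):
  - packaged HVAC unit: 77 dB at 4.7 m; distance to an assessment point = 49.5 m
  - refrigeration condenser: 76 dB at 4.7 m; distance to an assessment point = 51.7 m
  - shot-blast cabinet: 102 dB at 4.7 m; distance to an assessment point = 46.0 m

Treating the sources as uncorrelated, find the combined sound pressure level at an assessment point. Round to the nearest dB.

Apply inverse-square spreading to bring every level to the receiver, then sum 10^(L/10).
packaged HVAC unit: 77 − 20·log₁₀(49.5/4.7) = 77 − 20.45 = 56.55 dB.
refrigeration condenser: 76 − 20·log₁₀(51.7/4.7) = 76 − 20.83 = 55.17 dB.
shot-blast cabinet: 102 − 20·log₁₀(46.0/4.7) = 102 − 19.81 = 82.19 dB.
Σ 10^(L/10) = 1.662e+08 → L_total = 10·log₁₀(1.662e+08) = 82.21 dB.

82 dB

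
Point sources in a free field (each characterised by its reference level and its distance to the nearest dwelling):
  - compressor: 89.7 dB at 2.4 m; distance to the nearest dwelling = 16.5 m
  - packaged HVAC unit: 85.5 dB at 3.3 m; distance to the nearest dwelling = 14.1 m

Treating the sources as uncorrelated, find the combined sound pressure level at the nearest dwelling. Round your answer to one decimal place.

75.9 dB

Propagate each source to the receiver with L = L_ref − 20·log₁₀(r/r_ref), then add intensities.
compressor: 89.7 − 20·log₁₀(16.5/2.4) = 89.7 − 16.75 = 72.95 dB.
packaged HVAC unit: 85.5 − 20·log₁₀(14.1/3.3) = 85.5 − 12.61 = 72.89 dB.
Σ 10^(L/10) = 3.918e+07 → L_total = 10·log₁₀(3.918e+07) = 75.93 dB.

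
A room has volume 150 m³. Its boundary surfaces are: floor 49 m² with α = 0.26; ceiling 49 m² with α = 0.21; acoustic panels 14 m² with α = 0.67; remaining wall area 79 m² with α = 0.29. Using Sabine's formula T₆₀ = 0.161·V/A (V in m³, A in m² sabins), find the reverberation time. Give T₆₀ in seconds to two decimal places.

A = Σ Sᵢαᵢ = 49·0.26 + 49·0.21 + 14·0.67 + 79·0.29 = 55.32 m².
T₆₀ = 0.161·V/A = 0.161·150/55.32 = 0.437 s.

0.44 s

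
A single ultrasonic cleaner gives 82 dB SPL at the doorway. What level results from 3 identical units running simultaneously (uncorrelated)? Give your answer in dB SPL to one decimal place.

N identical incoherent sources raise the level by 10·log₁₀ N.
L_total = 82 + 10·log₁₀(3) = 82 + 4.771 = 86.77 dB SPL.

86.8 dB SPL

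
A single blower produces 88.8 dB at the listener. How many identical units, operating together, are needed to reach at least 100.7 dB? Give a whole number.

N identical sources give L₁ + 10·log₁₀ N, so require 10·log₁₀ N ≥ 100.7 − 88.8 = 11.9 dB.
N ≥ 10^(11.9/10) = 15.488, so N = 16.

16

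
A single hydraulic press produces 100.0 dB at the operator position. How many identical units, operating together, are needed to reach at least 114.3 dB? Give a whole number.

27

Need L₁ + 10·log₁₀ N ≥ 114.3, i.e. log₁₀ N ≥ 1.43.
N ≥ 10^(14.3/10) = 26.915, so N = 27.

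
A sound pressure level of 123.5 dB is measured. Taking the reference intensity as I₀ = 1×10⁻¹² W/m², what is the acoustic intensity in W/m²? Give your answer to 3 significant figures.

I/I₀ = 10^(123.5/10) = 2.239e+12, so I = 2.239e+12 × 10⁻¹² W/m².

2.24 W/m²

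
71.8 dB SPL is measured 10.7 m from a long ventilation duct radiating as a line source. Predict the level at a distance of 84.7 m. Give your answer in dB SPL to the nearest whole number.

For a line source, L₂ = L₁ − 10·log₁₀(r₂/r₁).
L₂ = 71.8 − 10·log₁₀(84.7/10.7) = 71.8 − 8.985 = 62.82 dB SPL.

63 dB SPL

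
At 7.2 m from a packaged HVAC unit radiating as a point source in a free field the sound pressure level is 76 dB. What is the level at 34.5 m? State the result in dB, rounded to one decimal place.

For a point source, L₂ = L₁ − 20·log₁₀(r₂/r₁).
L₂ = 76 − 20·log₁₀(34.5/7.2) = 76 − 13.610 = 62.39 dB.

62.4 dB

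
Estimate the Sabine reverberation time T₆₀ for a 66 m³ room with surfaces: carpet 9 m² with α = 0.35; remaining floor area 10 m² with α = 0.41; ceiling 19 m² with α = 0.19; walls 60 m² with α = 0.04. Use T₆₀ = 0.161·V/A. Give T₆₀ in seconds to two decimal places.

A = Σ Sᵢαᵢ = 9·0.35 + 10·0.41 + 19·0.19 + 60·0.04 = 13.26 m².
T₆₀ = 0.161·V/A = 0.161·66/13.26 = 0.801 s.

0.80 s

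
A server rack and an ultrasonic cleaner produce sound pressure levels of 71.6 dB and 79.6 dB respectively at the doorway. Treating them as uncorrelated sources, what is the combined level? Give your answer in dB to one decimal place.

80.2 dB

Incoherent sources combine by intensity addition: L_total = 10·log₁₀(Σ 10^(L_i/10)).
Σ 10^(L/10) = 10^(71.6/10) + 10^(79.6/10) = 1.057e+08.
L_total = 10·log₁₀(1.057e+08) = 80.24 dB.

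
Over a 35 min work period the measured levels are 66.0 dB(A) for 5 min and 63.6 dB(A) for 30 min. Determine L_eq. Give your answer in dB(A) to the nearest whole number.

L_eq = 10·log₁₀[(1/T)·Σ tᵢ·10^(Lᵢ/10)] with T = 35 min.
Σ tᵢ·10^(Lᵢ/10) = 5·10^(66.0/10) + 30·10^(63.6/10) = 8.863e+07.
L_eq = 10·log₁₀(8.863e+07/35) = 64.04 dB(A).

64 dB(A)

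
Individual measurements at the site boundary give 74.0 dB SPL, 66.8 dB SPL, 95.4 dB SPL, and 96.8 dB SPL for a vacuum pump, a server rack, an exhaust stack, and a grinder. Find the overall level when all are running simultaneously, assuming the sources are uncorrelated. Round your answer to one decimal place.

99.2 dB SPL

For uncorrelated sources the intensities add, so convert each level to linear form, sum, and take 10·log₁₀ of the total.
Σ 10^(L/10) = 10^(74.0/10) + 10^(66.8/10) + 10^(95.4/10) + 10^(96.8/10) = 8.284e+09.
L_total = 10·log₁₀(8.284e+09) = 99.18 dB SPL.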